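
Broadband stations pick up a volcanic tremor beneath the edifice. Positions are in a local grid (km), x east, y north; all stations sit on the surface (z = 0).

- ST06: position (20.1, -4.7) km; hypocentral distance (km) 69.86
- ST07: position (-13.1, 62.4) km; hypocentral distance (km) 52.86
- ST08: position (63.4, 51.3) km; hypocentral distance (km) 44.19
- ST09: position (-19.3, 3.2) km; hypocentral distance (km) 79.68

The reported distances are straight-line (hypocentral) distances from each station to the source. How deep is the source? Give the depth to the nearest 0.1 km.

Each station gives a sphere (x−x_i)² + (y−y_i)² + z² = d_i² (stations at z=0).
Subtracting the ST06 sphere from ST07 and ST08: z² cancels, leaving linear equations in x and y:
-66.4 x + 134.2 y = 5725.51
86.6 x + 112.0 y = 9152.81
Solving: x ≈ 30.803, y ≈ 57.905 km (keep extra digits for the depth step; rounded: 30.8, 57.9).
Then from the ST06 sphere: z² = 69.86² − (x − 20.1)² − (y + 4.7)² with x = 30.803, y = 57.905, so z ≈ 29.094 ≈ 29.1 km.

depth ≈ 29.1 km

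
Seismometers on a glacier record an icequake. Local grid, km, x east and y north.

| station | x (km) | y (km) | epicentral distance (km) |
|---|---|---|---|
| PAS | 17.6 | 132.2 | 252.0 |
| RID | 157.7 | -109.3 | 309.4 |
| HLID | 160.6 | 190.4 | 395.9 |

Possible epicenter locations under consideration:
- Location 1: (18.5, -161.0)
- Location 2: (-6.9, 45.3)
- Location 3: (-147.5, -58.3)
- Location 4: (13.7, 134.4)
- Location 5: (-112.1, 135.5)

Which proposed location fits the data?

Location 3

For each candidate, compare |candidate − station| to the reported distance:
Location 1: residuals PAS 41.2, RID 160.9, HLID 16.9 → max 160.9 km
Location 2: residuals PAS 161.7, RID 83.6, HLID 174.3 → max 174.3 km
Location 3: residuals PAS 0.1, RID 0.0, HLID 0.1 → max 0.1 km
Location 4: residuals PAS 247.5, RID 26.3, HLID 238.7 → max 247.5 km
Location 5: residuals PAS 122.3, RID 54.9, HLID 117.7 → max 122.3 km
Only Location 3 has all residuals ≈ 0.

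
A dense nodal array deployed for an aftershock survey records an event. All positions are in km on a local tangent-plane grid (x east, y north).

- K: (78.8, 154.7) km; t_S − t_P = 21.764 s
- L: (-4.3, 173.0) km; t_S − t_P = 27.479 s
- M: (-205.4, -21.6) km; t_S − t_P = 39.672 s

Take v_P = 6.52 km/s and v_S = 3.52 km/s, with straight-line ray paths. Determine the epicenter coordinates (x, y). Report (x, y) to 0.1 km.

97.9 km east, -10.7 km north

Distance from S−P lag: d = Δt · v_P v_S / (v_P − v_S) = Δt · (6.52·3.52)/(6.52−3.52) ≈ 7.6501·Δt.
So d_K = 166.50, d_L = 210.22, d_M = 303.50 km.
Circle about each station: (x − 78.8)² + (y − 154.7)² = 166.50²; (x + 4.3)² + (y − 173.0)² = 210.22²; (x + 205.4)² + (y + 21.6)² = 303.50².
Subtracting the K equation from the L and M equations removes the quadratic terms:
-166.2 x + 36.6 y = -16664.24
-568.4 x − 352.6 y = -51875.81
Solving the 2×2 system: x ≈ 97.9, y ≈ -10.7 km.
Check against K (with the unrounded x, y): √((x − 78.8)²+(y − 154.7)²) = 166.51 ≈ 166.50 km. ✓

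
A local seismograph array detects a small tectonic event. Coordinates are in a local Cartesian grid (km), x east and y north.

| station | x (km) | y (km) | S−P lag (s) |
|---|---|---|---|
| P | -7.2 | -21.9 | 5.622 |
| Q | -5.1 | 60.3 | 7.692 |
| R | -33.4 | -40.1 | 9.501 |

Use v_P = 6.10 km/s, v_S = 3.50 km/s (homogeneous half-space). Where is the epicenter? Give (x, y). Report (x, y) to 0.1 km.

Distance from S−P lag: d = Δt · v_P v_S / (v_P − v_S) = Δt · (6.10·3.50)/(6.10−3.50) ≈ 8.2115·Δt.
So d_P = 46.17, d_Q = 63.16, d_R = 78.02 km.
Circle about each station: (x + 7.2)² + (y + 21.9)² = 46.17²; (x + 5.1)² + (y − 60.3)² = 63.16²; (x + 33.4)² + (y + 40.1)² = 78.02².
Subtracting the P equation from the Q and R equations removes the quadratic terms:
4.2 x + 164.4 y = 1273.13
-52.4 x − 36.4 y = -1763.33
Solving the 2×2 system: x ≈ 28.8, y ≈ 7.0 km.

28.8 km east, 7.0 km north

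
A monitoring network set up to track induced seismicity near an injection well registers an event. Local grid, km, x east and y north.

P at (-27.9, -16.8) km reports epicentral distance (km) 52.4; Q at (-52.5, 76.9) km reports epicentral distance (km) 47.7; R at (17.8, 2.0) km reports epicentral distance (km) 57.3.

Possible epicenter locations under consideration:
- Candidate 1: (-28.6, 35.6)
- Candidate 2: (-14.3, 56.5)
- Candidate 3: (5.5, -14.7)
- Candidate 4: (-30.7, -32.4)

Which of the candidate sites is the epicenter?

Candidate 1

For each candidate, compare |candidate − station| to the reported distance:
Candidate 1: residuals P 0.0, Q 0.0, R 0.0 → max 0.0 km
Candidate 2: residuals P 22.2, Q 4.4, R 6.0 → max 22.2 km
Candidate 3: residuals P 18.9, Q 60.7, R 36.6 → max 60.7 km
Candidate 4: residuals P 36.6, Q 63.8, R 2.2 → max 63.8 km
Only Candidate 1 has all residuals ≈ 0.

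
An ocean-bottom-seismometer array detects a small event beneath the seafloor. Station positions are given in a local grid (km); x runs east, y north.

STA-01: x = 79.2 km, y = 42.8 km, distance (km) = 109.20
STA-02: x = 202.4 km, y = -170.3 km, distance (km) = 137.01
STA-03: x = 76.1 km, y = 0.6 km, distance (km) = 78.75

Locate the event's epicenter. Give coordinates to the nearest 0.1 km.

x ≈ 136.1 km, y ≈ -50.4 km

Circle about each station: (x − 79.2)² + (y − 42.8)² = 109.20²; (x − 202.4)² + (y + 170.3)² = 137.01²; (x − 76.1)² + (y − 0.6)² = 78.75².
Subtracting the STA-01 equation from the STA-02 and STA-03 equations removes the quadratic terms:
246.4 x − 426.2 y = 55016.27
-6.2 x − 84.4 y = 3410.17
Solving the 2×2 system: x ≈ 136.1, y ≈ -50.4 km.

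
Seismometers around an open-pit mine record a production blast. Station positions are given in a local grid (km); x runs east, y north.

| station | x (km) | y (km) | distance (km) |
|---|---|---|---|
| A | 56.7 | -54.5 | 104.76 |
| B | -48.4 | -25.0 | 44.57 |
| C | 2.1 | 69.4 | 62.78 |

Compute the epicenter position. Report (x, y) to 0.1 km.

x ≈ -24.0 km, y ≈ 12.3 km

Circle about each station: (x − 56.7)² + (y + 54.5)² = 104.76²; (x + 48.4)² + (y + 25.0)² = 44.57²; (x − 2.1)² + (y − 69.4)² = 62.78².
Subtracting the A equation from the B and C equations removes the quadratic terms:
-210.2 x + 59.0 y = 5770.59
-109.2 x + 247.8 y = 5668.96
Solving the 2×2 system: x ≈ -24.0, y ≈ 12.3 km.
Check against A (with the unrounded x, y): √((x − 56.7)²+(y + 54.5)²) = 104.76 ≈ 104.76 km. ✓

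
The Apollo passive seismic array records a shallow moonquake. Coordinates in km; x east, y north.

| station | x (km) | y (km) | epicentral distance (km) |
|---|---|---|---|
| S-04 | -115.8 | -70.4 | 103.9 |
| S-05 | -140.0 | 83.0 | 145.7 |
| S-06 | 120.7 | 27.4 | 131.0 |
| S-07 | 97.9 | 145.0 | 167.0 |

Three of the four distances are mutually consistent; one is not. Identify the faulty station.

S-04

Solve using three stations at a time. Using S-05, S-06, S-07 (subtract circle equations pairwise → linear system) gives (x, y) ≈ (-9.9, 17.5).
Distances from that point to each station vs reported:
  S-04: calculated 137.6 vs reported 103.9 → residual 33.7 km
  S-05: calculated 145.7 vs reported 145.7 → residual 0.0 km
  S-06: calculated 131.0 vs reported 131.0 → residual 0.0 km
  S-07: calculated 167.0 vs reported 167.0 → residual 0.0 km
S-05, S-06, S-07 are mutually consistent (residuals ≈ 0); S-04 is off by 33.7 km.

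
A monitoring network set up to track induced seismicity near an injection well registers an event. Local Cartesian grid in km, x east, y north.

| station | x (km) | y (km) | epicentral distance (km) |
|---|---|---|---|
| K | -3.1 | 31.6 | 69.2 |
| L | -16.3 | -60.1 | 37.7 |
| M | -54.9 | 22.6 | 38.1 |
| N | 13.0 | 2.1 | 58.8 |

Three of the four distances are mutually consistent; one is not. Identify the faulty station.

M

Solve using three stations at a time. Using K, L, N (subtract circle equations pairwise → linear system) gives (x, y) ≈ (-37.1, -28.7).
Distances from that point to each station vs reported:
  K: calculated 69.2 vs reported 69.2 → residual 0.0 km
  L: calculated 37.7 vs reported 37.7 → residual 0.0 km
  M: calculated 54.3 vs reported 38.1 → residual 16.2 km
  N: calculated 58.8 vs reported 58.8 → residual 0.0 km
K, L, N are mutually consistent (residuals ≈ 0); M is off by 16.2 km.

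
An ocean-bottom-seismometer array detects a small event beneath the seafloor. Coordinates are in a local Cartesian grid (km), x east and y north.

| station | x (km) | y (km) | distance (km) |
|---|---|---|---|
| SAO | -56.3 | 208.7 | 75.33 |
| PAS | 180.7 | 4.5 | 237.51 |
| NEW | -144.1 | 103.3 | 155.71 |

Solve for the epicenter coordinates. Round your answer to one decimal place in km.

1.0 km east, 159.8 km north

Circle about each station: (x + 56.3)² + (y − 208.7)² = 75.33²; (x − 180.7)² + (y − 4.5)² = 237.51²; (x + 144.1)² + (y − 103.3)² = 155.71².
Subtracting the SAO equation from the PAS and NEW equations removes the quadratic terms:
474.0 x − 408.4 y = -64789.03
-175.6 x − 210.8 y = -33860.68
Solving the 2×2 system: x ≈ 1.0, y ≈ 159.8 km.
Check against SAO (with the unrounded x, y): √((x + 56.3)²+(y − 208.7)²) = 75.33 ≈ 75.33 km. ✓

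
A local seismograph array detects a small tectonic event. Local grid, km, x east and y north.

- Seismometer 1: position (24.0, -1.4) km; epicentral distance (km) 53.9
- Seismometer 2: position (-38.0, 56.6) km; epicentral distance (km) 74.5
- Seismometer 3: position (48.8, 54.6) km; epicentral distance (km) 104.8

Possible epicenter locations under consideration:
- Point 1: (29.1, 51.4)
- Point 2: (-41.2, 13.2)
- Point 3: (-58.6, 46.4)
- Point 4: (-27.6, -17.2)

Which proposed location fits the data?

For each candidate, compare |candidate − station| to the reported distance:
Point 1: residuals Seismometer 1 0.9, Seismometer 2 7.2, Seismometer 3 84.8 → max 84.8 km
Point 2: residuals Seismometer 1 12.9, Seismometer 2 31.0, Seismometer 3 5.7 → max 31.0 km
Point 3: residuals Seismometer 1 41.5, Seismometer 2 51.5, Seismometer 3 2.9 → max 51.5 km
Point 4: residuals Seismometer 1 0.1, Seismometer 2 0.0, Seismometer 3 0.0 → max 0.1 km
Only Point 4 has all residuals ≈ 0.

Point 4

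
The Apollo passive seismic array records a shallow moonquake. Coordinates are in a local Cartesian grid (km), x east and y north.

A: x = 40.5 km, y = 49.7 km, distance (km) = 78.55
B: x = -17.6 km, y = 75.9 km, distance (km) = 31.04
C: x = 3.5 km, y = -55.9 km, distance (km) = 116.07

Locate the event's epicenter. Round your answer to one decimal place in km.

Circle about each station: (x − 40.5)² + (y − 49.7)² = 78.55²; (x + 17.6)² + (y − 75.9)² = 31.04²; (x − 3.5)² + (y + 55.9)² = 116.07².
Subtracting the A equation from the B and C equations removes the quadratic terms:
-116.2 x + 52.4 y = 7166.85
-74.0 x − 211.2 y = -8275.42
Solving the 2×2 system: x ≈ -38.0, y ≈ 52.5 km.

-38.0 km east, 52.5 km north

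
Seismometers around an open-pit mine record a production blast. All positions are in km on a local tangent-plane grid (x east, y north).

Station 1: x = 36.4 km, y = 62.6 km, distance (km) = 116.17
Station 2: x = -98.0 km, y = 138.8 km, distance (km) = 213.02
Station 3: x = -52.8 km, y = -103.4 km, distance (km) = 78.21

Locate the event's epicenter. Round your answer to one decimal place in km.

Circle about each station: (x − 36.4)² + (y − 62.6)² = 116.17²; (x + 98.0)² + (y − 138.8)² = 213.02²; (x + 52.8)² + (y + 103.4)² = 78.21².
Subtracting pairs of circle equations eliminates x²+y² and gives linear equations (the radical axes):
-268.8 x + 152.4 y = -8256.33
-178.4 x − 332.0 y = 15614.34
Solving the 2×2 system: x ≈ 3.1, y ≈ -48.7 km.

3.1 km east, -48.7 km north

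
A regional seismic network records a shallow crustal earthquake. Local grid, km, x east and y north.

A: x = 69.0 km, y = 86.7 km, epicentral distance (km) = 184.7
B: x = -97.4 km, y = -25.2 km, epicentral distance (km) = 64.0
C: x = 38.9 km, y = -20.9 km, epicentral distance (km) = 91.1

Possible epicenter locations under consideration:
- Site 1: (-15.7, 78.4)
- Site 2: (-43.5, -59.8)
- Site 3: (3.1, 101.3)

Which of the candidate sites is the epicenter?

For each candidate, compare |candidate − station| to the reported distance:
Site 1: residuals A 99.6, B 67.9, C 22.2 → max 99.6 km
Site 2: residuals A 0.0, B 0.0, C 0.0 → max 0.0 km
Site 3: residuals A 117.2, B 97.6, C 36.2 → max 117.2 km
Only Site 2 has all residuals ≈ 0.

Site 2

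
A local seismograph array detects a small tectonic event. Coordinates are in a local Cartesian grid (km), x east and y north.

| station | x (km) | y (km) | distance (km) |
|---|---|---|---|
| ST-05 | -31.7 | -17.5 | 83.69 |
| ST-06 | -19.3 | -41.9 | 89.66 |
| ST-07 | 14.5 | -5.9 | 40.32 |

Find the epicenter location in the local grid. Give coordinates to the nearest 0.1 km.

Circle about each station: (x + 31.7)² + (y + 17.5)² = 83.69²; (x + 19.3)² + (y + 41.9)² = 89.66²; (x − 14.5)² + (y + 5.9)² = 40.32².
Subtracting the ST-05 equation from the ST-06 and ST-07 equations removes the quadratic terms:
24.8 x − 48.8 y = -217.94
92.4 x + 23.2 y = 4312.23
Solving the 2×2 system: x ≈ 40.4, y ≈ 25.0 km.
Check against ST-05 (with the unrounded x, y): √((x + 31.7)²+(y + 17.5)²) = 83.69 ≈ 83.69 km. ✓

x ≈ 40.4 km, y ≈ 25.0 km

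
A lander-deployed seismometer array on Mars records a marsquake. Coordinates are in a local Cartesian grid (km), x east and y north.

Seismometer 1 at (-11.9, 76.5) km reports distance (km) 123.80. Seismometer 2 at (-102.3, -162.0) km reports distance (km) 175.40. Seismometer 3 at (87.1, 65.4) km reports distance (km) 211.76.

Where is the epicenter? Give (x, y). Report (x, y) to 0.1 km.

-118.0 km east, 12.7 km north

Circle about each station: (x + 11.9)² + (y − 76.5)² = 123.80²; (x + 102.3)² + (y + 162.0)² = 175.40²; (x − 87.1)² + (y − 65.4)² = 211.76².
Subtracting pairs of circle equations eliminates x²+y² and gives linear equations (the radical axes):
-180.8 x − 477.0 y = 15276.71
198.0 x − 22.2 y = -23646.15
Solving the 2×2 system: x ≈ -118.0, y ≈ 12.7 km.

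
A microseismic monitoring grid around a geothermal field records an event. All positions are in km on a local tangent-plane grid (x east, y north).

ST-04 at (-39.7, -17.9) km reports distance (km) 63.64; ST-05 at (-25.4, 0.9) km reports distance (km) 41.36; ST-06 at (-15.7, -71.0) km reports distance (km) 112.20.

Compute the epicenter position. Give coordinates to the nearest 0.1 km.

Circle about each station: (x + 39.7)² + (y + 17.9)² = 63.64²; (x + 25.4)² + (y − 0.9)² = 41.36²; (x + 15.7)² + (y + 71.0)² = 112.20².
Subtracting the ST-04 equation from the ST-05 and ST-06 equations removes the quadratic terms:
28.6 x + 37.6 y = 1088.87
48.0 x − 106.2 y = -5147.80
Solving the 2×2 system: x ≈ -16.1, y ≈ 41.2 km.

x ≈ -16.1 km, y ≈ 41.2 km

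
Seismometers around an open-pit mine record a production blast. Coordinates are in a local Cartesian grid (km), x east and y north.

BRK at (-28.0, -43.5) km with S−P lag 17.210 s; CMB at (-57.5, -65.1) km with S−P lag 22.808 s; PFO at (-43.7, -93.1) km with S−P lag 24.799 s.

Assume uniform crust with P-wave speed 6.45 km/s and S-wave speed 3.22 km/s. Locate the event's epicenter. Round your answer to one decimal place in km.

Distance from S−P lag: d = Δt · v_P v_S / (v_P − v_S) = Δt · (6.45·3.22)/(6.45−3.22) ≈ 6.4300·Δt.
So d_BRK = 110.66, d_CMB = 146.66, d_PFO = 159.46 km.
Circle about each station: (x + 28.0)² + (y + 43.5)² = 110.66²; (x + 57.5)² + (y + 65.1)² = 146.66²; (x + 43.7)² + (y + 93.1)² = 159.46².
Subtracting the BRK equation from the CMB and PFO equations removes the quadratic terms:
-59.0 x − 43.2 y = -4395.51
-31.4 x − 99.2 y = -5280.81
Solving the 2×2 system: x ≈ 46.2, y ≈ 38.6 km.

(46.2, 38.6)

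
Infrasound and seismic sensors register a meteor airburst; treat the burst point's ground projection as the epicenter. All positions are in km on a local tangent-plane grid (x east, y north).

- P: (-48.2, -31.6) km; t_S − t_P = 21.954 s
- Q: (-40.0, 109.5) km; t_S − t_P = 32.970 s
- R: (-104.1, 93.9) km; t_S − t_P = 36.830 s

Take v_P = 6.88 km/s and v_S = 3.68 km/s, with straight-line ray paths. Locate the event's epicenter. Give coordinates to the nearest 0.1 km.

109.6 km east, -104.2 km north

Distance from S−P lag: d = Δt · v_P v_S / (v_P − v_S) = Δt · (6.88·3.68)/(6.88−3.68) ≈ 7.9120·Δt.
So d_P = 173.70, d_Q = 260.86, d_R = 291.40 km.
Circle about each station: (x + 48.2)² + (y + 31.6)² = 173.70²; (x + 40.0)² + (y − 109.5)² = 260.86²; (x + 104.1)² + (y − 93.9)² = 291.40².
Subtracting the P equation from the Q and R equations removes the quadratic terms:
16.4 x + 282.2 y = -27607.80
-111.8 x + 251.0 y = -38410.05
Solving the 2×2 system: x ≈ 109.6, y ≈ -104.2 km.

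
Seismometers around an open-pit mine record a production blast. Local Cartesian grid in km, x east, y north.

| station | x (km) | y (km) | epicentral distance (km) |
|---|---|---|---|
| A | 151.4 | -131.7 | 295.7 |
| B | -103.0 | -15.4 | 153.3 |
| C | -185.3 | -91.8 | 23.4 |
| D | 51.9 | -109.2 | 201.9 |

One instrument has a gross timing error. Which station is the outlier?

C

Solve using three stations at a time. Using A, B, D (subtract circle equations pairwise → linear system) gives (x, y) ≈ (-142.7, -163.7).
Distances from that point to each station vs reported:
  A: calculated 295.8 vs reported 295.7 → residual 0.1 km
  B: calculated 153.5 vs reported 153.3 → residual 0.2 km
  C: calculated 83.6 vs reported 23.4 → residual 60.2 km
  D: calculated 202.1 vs reported 201.9 → residual 0.2 km
A, B, D are mutually consistent (residuals ≈ 0); C is off by 60.2 km.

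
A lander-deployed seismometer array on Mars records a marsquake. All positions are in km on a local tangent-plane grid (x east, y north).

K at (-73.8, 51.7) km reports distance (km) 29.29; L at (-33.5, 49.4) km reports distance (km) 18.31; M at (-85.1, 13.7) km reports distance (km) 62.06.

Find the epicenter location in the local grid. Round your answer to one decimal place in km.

x ≈ -46.5 km, y ≈ 62.3 km

Circle about each station: (x + 73.8)² + (y − 51.7)² = 29.29²; (x + 33.5)² + (y − 49.4)² = 18.31²; (x + 85.1)² + (y − 13.7)² = 62.06².
Subtracting the K equation from the L and M equations removes the quadratic terms:
80.6 x − 4.6 y = -4034.07
-22.6 x − 76.0 y = -3683.17
Solving the 2×2 system: x ≈ -46.5, y ≈ 62.3 km.
Check against K (with the unrounded x, y): √((x + 73.8)²+(y − 51.7)²) = 29.29 ≈ 29.29 km. ✓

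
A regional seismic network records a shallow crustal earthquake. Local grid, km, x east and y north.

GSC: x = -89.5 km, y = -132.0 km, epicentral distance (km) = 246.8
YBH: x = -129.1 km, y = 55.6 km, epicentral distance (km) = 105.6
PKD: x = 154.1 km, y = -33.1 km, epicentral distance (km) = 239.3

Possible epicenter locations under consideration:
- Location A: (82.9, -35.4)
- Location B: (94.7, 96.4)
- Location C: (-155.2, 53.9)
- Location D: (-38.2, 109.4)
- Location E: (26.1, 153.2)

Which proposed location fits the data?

Location D

For each candidate, compare |candidate − station| to the reported distance:
Location A: residuals GSC 49.2, YBH 125.1, PKD 168.1 → max 168.1 km
Location B: residuals GSC 46.6, YBH 121.9, PKD 96.8 → max 121.9 km
Location C: residuals GSC 49.6, YBH 79.4, PKD 82.0 → max 82.0 km
Location D: residuals GSC 0.0, YBH 0.0, PKD 0.0 → max 0.0 km
Location E: residuals GSC 60.9, YBH 77.7, PKD 13.3 → max 77.7 km
Only Location D has all residuals ≈ 0.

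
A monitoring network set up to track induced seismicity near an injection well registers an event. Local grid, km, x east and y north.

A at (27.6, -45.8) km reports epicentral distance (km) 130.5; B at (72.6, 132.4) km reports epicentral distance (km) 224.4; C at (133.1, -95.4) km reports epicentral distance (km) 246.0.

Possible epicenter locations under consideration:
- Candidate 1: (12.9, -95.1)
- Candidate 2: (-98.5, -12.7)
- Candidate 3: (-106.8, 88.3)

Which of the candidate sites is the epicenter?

Candidate 2

For each candidate, compare |candidate − station| to the reported distance:
Candidate 1: residuals A 79.1, B 10.8, C 125.8 → max 125.8 km
Candidate 2: residuals A 0.1, B 0.1, C 0.1 → max 0.1 km
Candidate 3: residuals A 59.4, B 39.7, C 56.2 → max 59.4 km
Only Candidate 2 has all residuals ≈ 0.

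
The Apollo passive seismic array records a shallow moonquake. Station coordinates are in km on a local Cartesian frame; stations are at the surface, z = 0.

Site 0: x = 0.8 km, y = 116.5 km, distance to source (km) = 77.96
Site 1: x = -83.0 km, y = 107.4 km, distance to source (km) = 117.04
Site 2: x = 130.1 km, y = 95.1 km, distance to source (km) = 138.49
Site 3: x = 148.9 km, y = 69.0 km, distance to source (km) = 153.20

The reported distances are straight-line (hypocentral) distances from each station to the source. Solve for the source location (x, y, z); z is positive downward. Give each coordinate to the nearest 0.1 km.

Each station gives a sphere (x−x_i)² + (y−y_i)² + z² = d_i² (stations at z=0).
Subtracting the Site 0 sphere from Site 1 and Site 2: z² cancels, leaving linear equations in x and y:
-167.6 x − 18.2 y = -2769.73
258.6 x − 42.8 y = -704.59
Solving: x ≈ 8.899, y ≈ 70.232 km (keep extra digits for the depth step; rounded: 8.9, 70.2).
Then from the Site 0 sphere: z² = 77.96² − (x − 0.8)² − (y − 116.5)² with x = 8.899, y = 70.232, so z ≈ 62.221 ≈ 62.2 km.
Check against Site 3 (with the unrounded solution): distance 153.21 ≈ 153.20 km. ✓

(8.9, 70.2, 62.2)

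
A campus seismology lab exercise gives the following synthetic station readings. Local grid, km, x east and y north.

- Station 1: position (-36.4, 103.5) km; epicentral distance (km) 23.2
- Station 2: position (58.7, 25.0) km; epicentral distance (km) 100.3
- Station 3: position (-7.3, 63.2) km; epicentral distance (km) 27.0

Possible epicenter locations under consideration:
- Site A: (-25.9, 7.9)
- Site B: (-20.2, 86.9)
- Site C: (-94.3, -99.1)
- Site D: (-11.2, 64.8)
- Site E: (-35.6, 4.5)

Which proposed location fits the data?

For each candidate, compare |candidate − station| to the reported distance:
Site A: residuals Station 1 73.0, Station 2 14.0, Station 3 31.3 → max 73.0 km
Site B: residuals Station 1 0.0, Station 2 0.0, Station 3 0.0 → max 0.0 km
Site C: residuals Station 1 187.5, Station 2 96.7, Station 3 157.1 → max 187.5 km
Site D: residuals Station 1 23.0, Station 2 19.9, Station 3 22.8 → max 23.0 km
Site E: residuals Station 1 75.8, Station 2 3.8, Station 3 38.2 → max 75.8 km
Only Site B has all residuals ≈ 0.

Site B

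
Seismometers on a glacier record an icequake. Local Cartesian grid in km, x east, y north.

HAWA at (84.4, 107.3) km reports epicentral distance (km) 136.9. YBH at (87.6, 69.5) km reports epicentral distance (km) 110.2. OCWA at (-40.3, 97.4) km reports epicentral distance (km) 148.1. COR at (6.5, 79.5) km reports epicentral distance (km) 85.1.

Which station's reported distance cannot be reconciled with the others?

Solve using three stations at a time. Using HAWA, YBH, COR (subtract circle equations pairwise → linear system) gives (x, y) ≈ (7.0, -5.6).
Distances from that point to each station vs reported:
  HAWA: calculated 136.9 vs reported 136.9 → residual 0.0 km
  YBH: calculated 110.2 vs reported 110.2 → residual 0.0 km
  OCWA: calculated 113.3 vs reported 148.1 → residual 34.8 km
  COR: calculated 85.1 vs reported 85.1 → residual 0.0 km
HAWA, YBH, COR are mutually consistent (residuals ≈ 0); OCWA is off by 34.8 km.

OCWA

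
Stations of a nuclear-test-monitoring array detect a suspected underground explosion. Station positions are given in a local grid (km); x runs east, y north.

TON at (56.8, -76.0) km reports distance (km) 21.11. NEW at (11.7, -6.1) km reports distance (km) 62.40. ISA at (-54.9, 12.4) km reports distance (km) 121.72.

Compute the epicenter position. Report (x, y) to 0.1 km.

(42.8, -60.2)

Circle about each station: (x − 56.8)² + (y + 76.0)² = 21.11²; (x − 11.7)² + (y + 6.1)² = 62.40²; (x + 54.9)² + (y − 12.4)² = 121.72².
Subtracting the TON equation from the NEW and ISA equations removes the quadratic terms:
-90.2 x + 139.8 y = -12276.27
-223.4 x + 176.8 y = -20204.60
Solving the 2×2 system: x ≈ 42.8, y ≈ -60.2 km.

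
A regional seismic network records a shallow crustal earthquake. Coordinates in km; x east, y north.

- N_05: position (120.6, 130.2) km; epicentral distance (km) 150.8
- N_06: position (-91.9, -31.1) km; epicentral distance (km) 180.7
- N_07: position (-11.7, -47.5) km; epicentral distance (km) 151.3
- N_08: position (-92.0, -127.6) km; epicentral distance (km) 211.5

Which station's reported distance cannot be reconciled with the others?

N_07

Solve using three stations at a time. Using N_05, N_06, N_08 (subtract circle equations pairwise → linear system) gives (x, y) ≈ (88.1, -16.9).
Distances from that point to each station vs reported:
  N_05: calculated 150.7 vs reported 150.8 → residual 0.1 km
  N_06: calculated 180.6 vs reported 180.7 → residual 0.1 km
  N_07: calculated 104.4 vs reported 151.3 → residual 46.9 km
  N_08: calculated 211.4 vs reported 211.5 → residual 0.1 km
N_05, N_06, N_08 are mutually consistent (residuals ≈ 0); N_07 is off by 46.9 km.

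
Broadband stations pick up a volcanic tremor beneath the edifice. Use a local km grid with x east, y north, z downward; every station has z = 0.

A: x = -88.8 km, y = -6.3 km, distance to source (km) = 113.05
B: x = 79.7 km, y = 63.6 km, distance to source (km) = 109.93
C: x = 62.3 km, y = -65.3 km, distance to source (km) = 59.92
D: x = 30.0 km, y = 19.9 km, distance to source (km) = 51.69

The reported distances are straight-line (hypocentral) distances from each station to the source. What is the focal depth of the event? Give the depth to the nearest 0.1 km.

z ≈ 19.6 km

Each station gives a sphere (x−x_i)² + (y−y_i)² + z² = d_i² (stations at z=0).
Subtracting the A sphere from B and C: z² cancels, leaving linear equations in x and y:
337.0 x + 139.8 y = 3167.62
302.2 x − 118.0 y = 9410.15
Solving: x ≈ 20.598, y ≈ -26.995 km (keep extra digits for the depth step; rounded: 20.6, -27.0).
Then from the A sphere: z² = 113.05² − (x + 88.8)² − (y + 6.3)² with x = 20.598, y = -26.995, so z ≈ 19.598 ≈ 19.6 km.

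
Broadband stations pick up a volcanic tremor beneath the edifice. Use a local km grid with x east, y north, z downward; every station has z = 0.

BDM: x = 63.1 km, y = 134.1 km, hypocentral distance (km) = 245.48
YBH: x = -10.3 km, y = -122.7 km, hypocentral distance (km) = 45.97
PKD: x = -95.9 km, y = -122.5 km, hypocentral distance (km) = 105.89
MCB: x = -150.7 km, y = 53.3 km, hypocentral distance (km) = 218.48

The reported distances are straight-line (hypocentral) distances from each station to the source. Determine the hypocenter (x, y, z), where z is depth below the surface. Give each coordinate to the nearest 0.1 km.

x ≈ 0.1 km, y ≈ -100.0 km, depth ≈ 38.6 km

Each station gives a sphere (x−x_i)² + (y−y_i)² + z² = d_i² (stations at z=0).
Subtracting the BDM sphere from YBH and PKD: z² cancels, leaving linear equations in x and y:
-146.8 x − 513.6 y = 51344.15
-318.0 x − 513.2 y = 51286.38
Solving: x ≈ 0.104, y ≈ -99.999 km (keep extra digits for the depth step; rounded: 0.1, -100.0).
Then from the BDM sphere: z² = 245.48² − (x − 63.1)² − (y − 134.1)² with x = 0.104, y = -99.999, so z ≈ 38.595 ≈ 38.6 km.
Check against MCB (with the unrounded solution): distance 218.48 ≈ 218.48 km. ✓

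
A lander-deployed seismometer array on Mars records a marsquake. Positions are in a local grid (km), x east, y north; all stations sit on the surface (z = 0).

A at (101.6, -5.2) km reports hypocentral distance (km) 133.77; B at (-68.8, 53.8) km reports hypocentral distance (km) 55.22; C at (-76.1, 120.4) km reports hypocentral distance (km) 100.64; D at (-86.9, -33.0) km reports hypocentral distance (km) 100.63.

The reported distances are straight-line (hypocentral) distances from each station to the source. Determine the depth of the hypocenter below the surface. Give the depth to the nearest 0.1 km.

Each station gives a sphere (x−x_i)² + (y−y_i)² + z² = d_i² (stations at z=0).
Subtracting the A sphere from B and C: z² cancels, leaving linear equations in x and y:
-340.8 x + 118.0 y = 12123.44
-355.4 x + 251.2 y = 17703.77
Solving: x ≈ -21.899, y ≈ 39.494 km (keep extra digits for the depth step; rounded: -21.9, 39.5).
Then from the A sphere: z² = 133.77² − (x − 101.6)² − (y + 5.2)² with x = -21.899, y = 39.494, so z ≈ 25.394 ≈ 25.4 km.

z ≈ 25.4 km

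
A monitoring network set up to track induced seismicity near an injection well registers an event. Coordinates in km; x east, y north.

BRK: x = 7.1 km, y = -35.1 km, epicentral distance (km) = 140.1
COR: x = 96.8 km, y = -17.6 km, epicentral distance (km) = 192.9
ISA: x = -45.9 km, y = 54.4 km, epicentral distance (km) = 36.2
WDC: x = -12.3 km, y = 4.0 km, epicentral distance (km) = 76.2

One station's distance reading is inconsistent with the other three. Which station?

Solve using three stations at a time. Using BRK, COR, ISA (subtract circle equations pairwise → linear system) gives (x, y) ≈ (-67.5, 83.5).
Distances from that point to each station vs reported:
  BRK: calculated 140.1 vs reported 140.1 → residual 0.0 km
  COR: calculated 192.9 vs reported 192.9 → residual 0.0 km
  ISA: calculated 36.2 vs reported 36.2 → residual 0.0 km
  WDC: calculated 96.8 vs reported 76.2 → residual 20.6 km
BRK, COR, ISA are mutually consistent (residuals ≈ 0); WDC is off by 20.6 km.

WDC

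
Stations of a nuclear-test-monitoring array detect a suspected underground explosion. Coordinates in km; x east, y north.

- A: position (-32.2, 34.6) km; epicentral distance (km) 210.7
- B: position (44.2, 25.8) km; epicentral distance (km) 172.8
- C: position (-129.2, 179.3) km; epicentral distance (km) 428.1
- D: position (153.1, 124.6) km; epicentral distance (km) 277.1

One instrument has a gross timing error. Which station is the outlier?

C

Solve using three stations at a time. Using A, B, D (subtract circle equations pairwise → linear system) gives (x, y) ≈ (81.2, -143.0).
Distances from that point to each station vs reported:
  A: calculated 210.7 vs reported 210.7 → residual 0.0 km
  B: calculated 172.8 vs reported 172.8 → residual 0.0 km
  C: calculated 384.9 vs reported 428.1 → residual 43.2 km
  D: calculated 277.1 vs reported 277.1 → residual 0.0 km
A, B, D are mutually consistent (residuals ≈ 0); C is off by 43.2 km.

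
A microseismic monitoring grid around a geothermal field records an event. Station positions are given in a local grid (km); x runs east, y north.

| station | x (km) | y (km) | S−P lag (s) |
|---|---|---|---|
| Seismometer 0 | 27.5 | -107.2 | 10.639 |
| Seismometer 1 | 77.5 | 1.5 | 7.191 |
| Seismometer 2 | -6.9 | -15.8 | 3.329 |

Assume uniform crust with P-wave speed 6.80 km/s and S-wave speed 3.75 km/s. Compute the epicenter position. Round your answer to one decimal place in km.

Distance from S−P lag: d = Δt · v_P v_S / (v_P − v_S) = Δt · (6.80·3.75)/(6.80−3.75) ≈ 8.3607·Δt.
So d_Seismometer 0 = 88.95, d_Seismometer 1 = 60.12, d_Seismometer 2 = 27.83 km.
Circle about each station: (x − 27.5)² + (y + 107.2)² = 88.95²; (x − 77.5)² + (y − 1.5)² = 60.12²; (x + 6.9)² + (y + 15.8)² = 27.83².
Subtracting the Seismometer 0 equation from the Seismometer 1 and Seismometer 2 equations removes the quadratic terms:
100.0 x + 217.4 y = -1941.90
-68.8 x + 182.8 y = -4813.25
Solving the 2×2 system: x ≈ 20.8, y ≈ -18.5 km.

x ≈ 20.8 km, y ≈ -18.5 km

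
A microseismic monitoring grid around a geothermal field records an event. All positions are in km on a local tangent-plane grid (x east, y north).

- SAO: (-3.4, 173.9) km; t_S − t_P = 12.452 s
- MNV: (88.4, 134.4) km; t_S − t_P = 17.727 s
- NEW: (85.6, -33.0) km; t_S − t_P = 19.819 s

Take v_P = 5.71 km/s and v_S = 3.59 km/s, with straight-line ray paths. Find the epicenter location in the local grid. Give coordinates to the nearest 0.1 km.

Distance from S−P lag: d = Δt · v_P v_S / (v_P − v_S) = Δt · (5.71·3.59)/(5.71−3.59) ≈ 9.6693·Δt.
So d_SAO = 120.40, d_MNV = 171.41, d_NEW = 191.64 km.
Circle about each station: (x + 3.4)² + (y − 173.9)² = 120.40²; (x − 88.4)² + (y − 134.4)² = 171.41²; (x − 85.6)² + (y + 33.0)² = 191.64².
Subtracting pairs of circle equations eliminates x²+y² and gives linear equations (the radical axes):
183.6 x − 79.0 y = -19260.08
178.0 x − 413.8 y = -44066.14
Solving the 2×2 system: x ≈ -72.5, y ≈ 75.3 km.
Check against SAO (with the unrounded x, y): √((x + 3.4)²+(y − 173.9)²) = 120.40 ≈ 120.40 km. ✓

-72.5 km east, 75.3 km north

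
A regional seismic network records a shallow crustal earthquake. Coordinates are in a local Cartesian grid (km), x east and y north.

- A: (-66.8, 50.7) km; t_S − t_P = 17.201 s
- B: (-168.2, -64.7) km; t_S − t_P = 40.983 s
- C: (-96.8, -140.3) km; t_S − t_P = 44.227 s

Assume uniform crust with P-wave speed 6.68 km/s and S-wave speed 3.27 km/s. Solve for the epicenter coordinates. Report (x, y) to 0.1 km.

20.9 km east, 117.4 km north

Distance from S−P lag: d = Δt · v_P v_S / (v_P − v_S) = Δt · (6.68·3.27)/(6.68−3.27) ≈ 6.4057·Δt.
So d_A = 110.19, d_B = 262.53, d_C = 283.31 km.
Circle about each station: (x + 66.8)² + (y − 50.7)² = 110.19²; (x + 168.2)² + (y + 64.7)² = 262.53²; (x + 96.8)² + (y + 140.3)² = 283.31².
Subtracting the A equation from the B and C equations removes the quadratic terms:
-202.8 x − 230.8 y = -31335.56
-60.0 x − 382.0 y = -46101.12
Solving the 2×2 system: x ≈ 20.9, y ≈ 117.4 km.
Check against A (with the unrounded x, y): √((x + 66.8)²+(y − 50.7)²) = 110.19 ≈ 110.19 km. ✓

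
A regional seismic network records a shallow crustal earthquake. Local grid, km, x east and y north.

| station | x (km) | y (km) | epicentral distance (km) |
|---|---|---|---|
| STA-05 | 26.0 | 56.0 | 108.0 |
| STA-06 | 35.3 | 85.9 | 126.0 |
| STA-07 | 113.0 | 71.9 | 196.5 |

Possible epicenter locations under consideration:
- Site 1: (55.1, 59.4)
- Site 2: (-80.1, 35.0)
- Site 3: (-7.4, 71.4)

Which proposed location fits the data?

For each candidate, compare |candidate − station| to the reported distance:
Site 1: residuals STA-05 78.7, STA-06 92.9, STA-07 137.3 → max 137.3 km
Site 2: residuals STA-05 0.2, STA-06 0.1, STA-07 0.1 → max 0.2 km
Site 3: residuals STA-05 71.2, STA-06 80.9, STA-07 76.1 → max 80.9 km
Only Site 2 has all residuals ≈ 0.

Site 2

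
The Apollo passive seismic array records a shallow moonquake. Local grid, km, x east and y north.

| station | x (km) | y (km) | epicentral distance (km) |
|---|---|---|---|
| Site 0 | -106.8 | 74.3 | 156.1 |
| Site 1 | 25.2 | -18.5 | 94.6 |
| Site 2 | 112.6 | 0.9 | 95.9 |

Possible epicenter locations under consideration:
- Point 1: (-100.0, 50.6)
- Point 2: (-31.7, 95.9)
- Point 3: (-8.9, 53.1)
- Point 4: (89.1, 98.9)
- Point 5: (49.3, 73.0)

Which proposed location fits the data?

For each candidate, compare |candidate − station| to the reported distance:
Point 1: residuals Site 0 131.4, Site 1 48.4, Site 2 122.4 → max 131.4 km
Point 2: residuals Site 0 78.0, Site 1 33.2, Site 2 76.9 → max 78.0 km
Point 3: residuals Site 0 55.9, Site 1 15.3, Site 2 36.3 → max 55.9 km
Point 4: residuals Site 0 41.3, Site 1 39.1, Site 2 4.9 → max 41.3 km
Point 5: residuals Site 0 0.0, Site 1 0.0, Site 2 0.0 → max 0.0 km
Only Point 5 has all residuals ≈ 0.

Point 5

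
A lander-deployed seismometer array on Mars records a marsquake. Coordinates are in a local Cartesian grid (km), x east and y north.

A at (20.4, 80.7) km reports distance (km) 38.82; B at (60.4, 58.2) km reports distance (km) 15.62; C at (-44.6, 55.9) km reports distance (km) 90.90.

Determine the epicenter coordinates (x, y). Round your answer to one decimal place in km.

46.2 km east, 51.7 km north

Circle about each station: (x − 20.4)² + (y − 80.7)² = 38.82²; (x − 60.4)² + (y − 58.2)² = 15.62²; (x + 44.6)² + (y − 55.9)² = 90.90².
Subtracting pairs of circle equations eliminates x²+y² and gives linear equations (the radical axes):
80.0 x − 45.0 y = 1369.76
-130.0 x − 49.6 y = -8570.50
Solving the 2×2 system: x ≈ 46.2, y ≈ 51.7 km.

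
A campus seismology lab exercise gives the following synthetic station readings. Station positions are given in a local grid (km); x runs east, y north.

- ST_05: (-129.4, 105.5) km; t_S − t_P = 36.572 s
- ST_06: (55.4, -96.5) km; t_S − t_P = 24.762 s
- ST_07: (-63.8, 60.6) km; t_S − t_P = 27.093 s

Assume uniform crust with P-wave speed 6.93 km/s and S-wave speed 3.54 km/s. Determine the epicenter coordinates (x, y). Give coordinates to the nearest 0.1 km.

x ≈ 132.2 km, y ≈ 65.4 km

Distance from S−P lag: d = Δt · v_P v_S / (v_P − v_S) = Δt · (6.93·3.54)/(6.93−3.54) ≈ 7.2366·Δt.
So d_ST_05 = 264.66, d_ST_06 = 179.19, d_ST_07 = 196.06 km.
Circle about each station: (x + 129.4)² + (y − 105.5)² = 264.66²; (x − 55.4)² + (y + 96.5)² = 179.19²; (x + 63.8)² + (y − 60.6)² = 196.06².
Subtracting pairs of circle equations eliminates x²+y² and gives linear equations (the radical axes):
369.6 x − 404.0 y = 22442.66
131.2 x − 89.8 y = 11473.58
Solving the 2×2 system: x ≈ 132.2, y ≈ 65.4 km.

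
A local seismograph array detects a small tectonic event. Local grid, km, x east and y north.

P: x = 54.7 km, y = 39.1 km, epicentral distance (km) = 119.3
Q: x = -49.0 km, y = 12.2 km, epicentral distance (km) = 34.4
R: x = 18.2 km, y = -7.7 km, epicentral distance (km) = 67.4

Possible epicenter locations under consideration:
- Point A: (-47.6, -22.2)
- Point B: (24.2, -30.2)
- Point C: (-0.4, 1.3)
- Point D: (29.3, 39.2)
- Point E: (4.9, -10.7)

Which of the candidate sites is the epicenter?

For each candidate, compare |candidate − station| to the reported distance:
Point A: residuals P 0.0, Q 0.0, R 0.0 → max 0.0 km
Point B: residuals P 43.6, Q 50.2, R 44.1 → max 50.2 km
Point C: residuals P 52.5, Q 15.4, R 46.7 → max 52.5 km
Point D: residuals P 93.9, Q 48.4, R 19.2 → max 93.9 km
Point E: residuals P 48.9, Q 24.2, R 53.8 → max 53.8 km
Only Point A has all residuals ≈ 0.

Point A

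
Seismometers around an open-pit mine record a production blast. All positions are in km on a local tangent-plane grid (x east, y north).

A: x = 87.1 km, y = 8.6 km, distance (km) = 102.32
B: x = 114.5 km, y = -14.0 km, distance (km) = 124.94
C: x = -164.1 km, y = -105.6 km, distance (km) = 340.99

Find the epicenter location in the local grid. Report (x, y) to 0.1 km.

Circle about each station: (x − 87.1)² + (y − 8.6)² = 102.32²; (x − 114.5)² + (y + 14.0)² = 124.94²; (x + 164.1)² + (y + 105.6)² = 340.99².
Subtracting pairs of circle equations eliminates x²+y² and gives linear equations (the radical axes):
54.8 x − 45.2 y = 505.26
-502.4 x − 228.4 y = -75385.00
Solving the 2×2 system: x ≈ 100.0, y ≈ 110.1 km.
Check against A (with the unrounded x, y): √((x − 87.1)²+(y − 8.6)²) = 102.29 ≈ 102.32 km. ✓

(100.0, 110.1)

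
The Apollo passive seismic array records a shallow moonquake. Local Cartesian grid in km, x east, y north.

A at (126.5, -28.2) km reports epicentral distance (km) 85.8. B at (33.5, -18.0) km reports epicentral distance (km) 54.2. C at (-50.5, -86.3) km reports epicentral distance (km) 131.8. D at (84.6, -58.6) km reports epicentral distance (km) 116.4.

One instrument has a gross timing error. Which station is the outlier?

Solve using three stations at a time. Using B, C, D (subtract circle equations pairwise → linear system) gives (x, y) ≈ (10.0, 30.7).
Distances from that point to each station vs reported:
  A: calculated 130.5 vs reported 85.8 → residual 44.7 km
  B: calculated 54.1 vs reported 54.2 → residual 0.1 km
  C: calculated 131.7 vs reported 131.8 → residual 0.1 km
  D: calculated 116.3 vs reported 116.4 → residual 0.1 km
B, C, D are mutually consistent (residuals ≈ 0); A is off by 44.7 km.

A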